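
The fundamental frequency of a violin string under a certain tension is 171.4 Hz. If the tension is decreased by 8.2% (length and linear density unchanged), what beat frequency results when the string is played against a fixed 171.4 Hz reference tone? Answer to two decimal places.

For a string, f ∝ √T, so the new frequency is 171.4·√0.918 = 164.2223 Hz.
f_beat = |164.2223 − 171.4| = 7.18 Hz.

7.18 Hz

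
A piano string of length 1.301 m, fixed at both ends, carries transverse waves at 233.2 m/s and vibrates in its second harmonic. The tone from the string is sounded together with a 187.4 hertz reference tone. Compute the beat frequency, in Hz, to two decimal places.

For a string fixed at both ends, f_n = n·v/(2L) = 2·233.2/(2·1.301) = 179.2467 Hz.
f_beat = |179.2467 − 187.4| = 8.15 Hz.

8.15 Hz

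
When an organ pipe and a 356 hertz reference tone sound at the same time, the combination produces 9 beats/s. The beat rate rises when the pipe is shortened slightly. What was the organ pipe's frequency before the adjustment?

365 Hz

|f − 356| = 9, so the organ pipe was at either 347 Hz or 365 Hz.
A shorter pipe has a higher fundamental; the adjustment raises the organ pipe's frequency.
The beat rate rose, so the adjustment moved the organ pipe further from 356 Hz — it was already above the reference.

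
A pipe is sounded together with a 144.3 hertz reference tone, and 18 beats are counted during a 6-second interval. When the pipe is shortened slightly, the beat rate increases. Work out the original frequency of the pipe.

147.3 Hz

Beat frequency = 18/6 = 3 Hz.
|f − 144.3| = 3, so the pipe was at either 141.3 Hz or 147.3 Hz.
A shorter pipe has a higher fundamental; the adjustment raises the pipe's frequency.
The beat rate rose, so the adjustment moved the pipe further from 144.3 Hz — it was already above the reference.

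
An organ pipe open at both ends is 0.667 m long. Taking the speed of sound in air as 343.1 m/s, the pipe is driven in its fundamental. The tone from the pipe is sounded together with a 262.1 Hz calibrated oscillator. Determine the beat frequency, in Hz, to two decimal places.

Open pipe: f_n = n·v/(2L) = 1·343.1/(2·0.667) = 257.1964 Hz.
f_beat = |257.1964 − 262.1| = 4.90 Hz.

4.90 Hz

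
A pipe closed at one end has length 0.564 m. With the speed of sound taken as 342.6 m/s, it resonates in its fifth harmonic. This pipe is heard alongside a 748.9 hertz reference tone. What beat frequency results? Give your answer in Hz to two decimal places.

Closed pipe (odd harmonics): f_n = n·v/(4L) = 5·342.6/(4·0.564) = 759.3085 Hz.
f_beat = |759.3085 − 748.9| = 10.41 Hz.

10.41 Hz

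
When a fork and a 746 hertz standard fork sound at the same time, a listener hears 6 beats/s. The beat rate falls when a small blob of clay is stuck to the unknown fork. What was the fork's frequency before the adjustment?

|f − 746| = 6, so the fork was at either 740 Hz or 752 Hz.
Adding mass to a fork lowers its frequency; the adjustment lowers the fork's frequency.
The beat rate fell, so the adjustment moved the fork toward 746 Hz — it must have started above the reference.

752 Hz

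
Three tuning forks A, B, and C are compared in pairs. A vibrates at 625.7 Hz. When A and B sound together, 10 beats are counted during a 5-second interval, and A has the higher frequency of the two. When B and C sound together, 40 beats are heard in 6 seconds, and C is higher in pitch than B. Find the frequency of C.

630.3667 Hz

A–B: Beat frequency = 10/5 = 2 Hz.
B is below A, so f_B = 625.7 − 2 = 623.7 Hz.
B–C: Beat frequency = 40/6 = 6.6667 Hz.
C is above B, so f_C = 623.7 + 6.6667 = 630.3667 Hz.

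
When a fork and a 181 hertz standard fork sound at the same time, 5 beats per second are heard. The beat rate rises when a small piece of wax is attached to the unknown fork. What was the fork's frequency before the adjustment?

|f − 181| = 5, so the fork was at either 176 Hz or 186 Hz.
Loading a fork with wax lowers its frequency; the adjustment lowers the fork's frequency.
The beat rate rose, so the adjustment moved the fork further from 181 Hz — it was already below the reference.

176 Hz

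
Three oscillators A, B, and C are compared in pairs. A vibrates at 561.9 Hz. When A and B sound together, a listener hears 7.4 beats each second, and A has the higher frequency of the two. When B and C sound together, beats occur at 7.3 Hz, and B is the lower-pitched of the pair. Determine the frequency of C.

561.8 Hz

B is below A, so f_B = 561.9 − 7.4 = 554.5 Hz.
C is above B, so f_C = 554.5 + 7.3 = 561.8 Hz.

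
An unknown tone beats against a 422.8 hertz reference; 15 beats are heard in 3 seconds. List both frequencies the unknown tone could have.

417.8 Hz or 427.8 Hz

Beat frequency = 15/3 = 5 Hz.
|f − 422.8| = 5, so f = 422.8 ± 5.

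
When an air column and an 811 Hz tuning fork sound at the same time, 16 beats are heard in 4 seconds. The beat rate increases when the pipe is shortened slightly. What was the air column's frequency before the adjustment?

815 Hz

Beat frequency = 16/4 = 4 Hz.
|f − 811| = 4, so the air column was at either 807 Hz or 815 Hz.
A shorter pipe has a higher fundamental; the adjustment raises the air column's frequency.
The beat rate rose, so the adjustment moved the air column further from 811 Hz — it was already above the reference.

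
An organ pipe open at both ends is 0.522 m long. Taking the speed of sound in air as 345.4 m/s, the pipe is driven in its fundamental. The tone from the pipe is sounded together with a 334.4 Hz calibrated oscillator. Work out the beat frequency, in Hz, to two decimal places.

3.56 Hz

Open pipe: f_n = n·v/(2L) = 1·345.4/(2·0.522) = 330.8429 Hz.
f_beat = |330.8429 − 334.4| = 3.56 Hz.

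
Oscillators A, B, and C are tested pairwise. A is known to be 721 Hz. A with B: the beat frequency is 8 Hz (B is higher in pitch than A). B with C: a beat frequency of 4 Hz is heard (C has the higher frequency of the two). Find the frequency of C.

B is above A, so f_B = 721 + 8 = 729 Hz.
C is above B, so f_C = 729 + 4 = 733 Hz.

733 Hz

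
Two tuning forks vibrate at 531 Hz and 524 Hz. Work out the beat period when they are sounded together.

0.143 s

f_beat = |531 − 524| = 7 Hz.
Beat period T = 1 / f_beat = 1 / 7 s.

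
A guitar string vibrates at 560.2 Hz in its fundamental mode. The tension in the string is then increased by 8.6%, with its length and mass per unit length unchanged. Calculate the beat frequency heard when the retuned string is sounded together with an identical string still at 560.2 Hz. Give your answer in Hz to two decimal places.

23.59 Hz

For a string, f ∝ √T, so the new frequency is 560.2·√1.086 = 583.7918 Hz.
f_beat = |583.7918 − 560.2| = 23.59 Hz.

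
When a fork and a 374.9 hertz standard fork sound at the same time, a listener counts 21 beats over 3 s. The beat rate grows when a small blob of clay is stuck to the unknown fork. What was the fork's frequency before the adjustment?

Beat frequency = 21/3 = 7 Hz.
|f − 374.9| = 7, so the fork was at either 367.9 Hz or 381.9 Hz.
Adding mass to a fork lowers its frequency; the adjustment lowers the fork's frequency.
The beat rate rose, so the adjustment moved the fork further from 374.9 Hz — it was already below the reference.

367.9 Hz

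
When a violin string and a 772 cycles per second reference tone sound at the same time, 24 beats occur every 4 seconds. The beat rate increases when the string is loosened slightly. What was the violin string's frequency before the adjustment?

Beat frequency = 24/4 = 6 Hz.
|f − 772| = 6, so the violin string was at either 766 Hz or 778 Hz.
Reducing tension lowers a string's frequency; the adjustment lowers the violin string's frequency.
The beat rate rose, so the adjustment moved the violin string further from 772 Hz — it was already below the reference.

766 Hz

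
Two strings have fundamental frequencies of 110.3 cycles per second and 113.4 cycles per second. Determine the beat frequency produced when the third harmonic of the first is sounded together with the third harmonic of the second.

Third harmonic of the first: 3·110.3 = 330.9 Hz.
Third harmonic of the second: 3·113.4 = 340.2 Hz.
f_beat = |330.9 − 340.2| = 9.3 Hz.

9.3 Hz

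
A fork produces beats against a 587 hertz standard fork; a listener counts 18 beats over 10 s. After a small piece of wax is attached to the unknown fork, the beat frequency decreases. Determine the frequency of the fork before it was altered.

Beat frequency = 18/10 = 1.8 Hz.
|f − 587| = 1.8, so the fork was at either 585.2 Hz or 588.8 Hz.
Loading a fork with wax lowers its frequency; the adjustment lowers the fork's frequency.
The beat rate fell, so the adjustment moved the fork toward 587 Hz — it must have started above the reference.

588.8 Hz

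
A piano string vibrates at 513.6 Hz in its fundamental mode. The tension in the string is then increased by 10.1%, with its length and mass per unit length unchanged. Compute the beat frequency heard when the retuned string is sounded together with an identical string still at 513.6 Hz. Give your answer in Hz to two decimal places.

25.31 Hz

For a string, f ∝ √T, so the new frequency is 513.6·√1.101 = 538.9130 Hz.
f_beat = |538.9130 − 513.6| = 25.31 Hz.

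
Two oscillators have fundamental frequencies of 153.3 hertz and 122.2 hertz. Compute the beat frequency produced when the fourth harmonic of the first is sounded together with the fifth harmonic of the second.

2.2 Hz

Fourth harmonic of the first: 4·153.3 = 613.2 Hz.
Fifth harmonic of the second: 5·122.2 = 611.0 Hz.
f_beat = |613.2 − 611.0| = 2.2 Hz.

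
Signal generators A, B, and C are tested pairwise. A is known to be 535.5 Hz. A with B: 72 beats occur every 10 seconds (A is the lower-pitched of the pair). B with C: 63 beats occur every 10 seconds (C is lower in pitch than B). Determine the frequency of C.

A–B: Beat frequency = 72/10 = 7.2 Hz.
B is above A, so f_B = 535.5 + 7.2 = 542.7 Hz.
B–C: Beat frequency = 63/10 = 6.3 Hz.
C is below B, so f_C = 542.7 − 6.3 = 536.4 Hz.

536.4 Hz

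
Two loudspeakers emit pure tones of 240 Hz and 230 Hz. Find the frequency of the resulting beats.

Beats arise from superposition of two nearby frequencies; the beat rate is |f₁ − f₂|.
|240 − 230| = 10 Hz.

10 Hz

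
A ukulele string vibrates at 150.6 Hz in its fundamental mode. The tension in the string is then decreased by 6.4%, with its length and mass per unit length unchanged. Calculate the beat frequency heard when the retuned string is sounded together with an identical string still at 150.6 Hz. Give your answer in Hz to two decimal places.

For a string, f ∝ √T, so the new frequency is 150.6·√0.936 = 145.7011 Hz.
f_beat = |145.7011 − 150.6| = 4.90 Hz.

4.90 Hz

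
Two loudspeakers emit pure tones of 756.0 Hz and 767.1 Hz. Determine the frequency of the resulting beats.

Beats arise from superposition of two nearby frequencies; the beat rate is |f₁ − f₂|.
|756.0 − 767.1| = 11.1 Hz.

11.1 Hz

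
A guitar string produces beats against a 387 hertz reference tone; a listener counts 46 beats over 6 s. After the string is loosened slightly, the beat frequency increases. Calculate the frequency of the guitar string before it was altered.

Beat frequency = 46/6 = 7.6667 Hz.
|f − 387| = 7.6667, so the guitar string was at either 379.3333 Hz or 394.6667 Hz.
Reducing tension lowers a string's frequency; the adjustment lowers the guitar string's frequency.
The beat rate rose, so the adjustment moved the guitar string further from 387 Hz — it was already below the reference.

379.3333 Hz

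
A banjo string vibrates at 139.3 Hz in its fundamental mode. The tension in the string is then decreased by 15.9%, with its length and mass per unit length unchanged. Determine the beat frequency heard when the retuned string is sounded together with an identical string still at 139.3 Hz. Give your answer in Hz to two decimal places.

11.55 Hz

For a string, f ∝ √T, so the new frequency is 139.3·√0.841 = 127.7465 Hz.
f_beat = |127.7465 − 139.3| = 11.55 Hz.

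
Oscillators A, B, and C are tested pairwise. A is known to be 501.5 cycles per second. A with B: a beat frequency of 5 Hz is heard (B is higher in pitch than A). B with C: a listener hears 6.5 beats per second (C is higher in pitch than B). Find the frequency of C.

513 Hz

B is above A, so f_B = 501.5 + 5 = 506.5 Hz.
C is above B, so f_C = 506.5 + 6.5 = 513 Hz.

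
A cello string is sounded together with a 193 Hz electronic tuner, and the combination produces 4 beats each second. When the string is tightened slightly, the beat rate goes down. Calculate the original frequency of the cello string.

|f − 193| = 4, so the cello string was at either 189 Hz or 197 Hz.
Increasing tension raises a string's frequency; the adjustment raises the cello string's frequency.
The beat rate fell, so the adjustment moved the cello string toward 193 Hz — it must have started below the reference.

189 Hz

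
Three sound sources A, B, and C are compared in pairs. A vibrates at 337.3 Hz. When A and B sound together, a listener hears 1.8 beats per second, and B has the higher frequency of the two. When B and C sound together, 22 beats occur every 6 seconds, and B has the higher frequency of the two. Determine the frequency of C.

335.4333 Hz

B is above A, so f_B = 337.3 + 1.8 = 339.1 Hz.
B–C: Beat frequency = 22/6 = 3.6667 Hz.
C is below B, so f_C = 339.1 − 3.6667 = 335.4333 Hz.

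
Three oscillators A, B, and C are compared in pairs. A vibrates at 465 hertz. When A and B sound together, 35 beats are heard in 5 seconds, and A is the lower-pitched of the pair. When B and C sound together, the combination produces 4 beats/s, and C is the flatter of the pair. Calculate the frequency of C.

468 Hz

A–B: Beat frequency = 35/5 = 7 Hz.
B is above A, so f_B = 465 + 7 = 472 Hz.
C is below B, so f_C = 472 − 4 = 468 Hz.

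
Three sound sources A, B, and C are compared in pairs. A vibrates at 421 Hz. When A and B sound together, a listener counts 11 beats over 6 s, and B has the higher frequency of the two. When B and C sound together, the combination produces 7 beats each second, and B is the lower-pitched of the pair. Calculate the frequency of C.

A–B: Beat frequency = 11/6 = 1.8333 Hz.
B is above A, so f_B = 421 + 1.8333 = 422.8333 Hz.
C is above B, so f_C = 422.8333 + 7 = 429.8333 Hz.

429.8333 Hz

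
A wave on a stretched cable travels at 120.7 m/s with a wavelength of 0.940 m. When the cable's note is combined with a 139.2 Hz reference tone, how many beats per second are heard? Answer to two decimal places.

Source frequency f = v/λ = 120.7/0.940 = 128.4043 Hz.
f_beat = |128.4043 − 139.2| = 10.80 Hz.

10.80 Hz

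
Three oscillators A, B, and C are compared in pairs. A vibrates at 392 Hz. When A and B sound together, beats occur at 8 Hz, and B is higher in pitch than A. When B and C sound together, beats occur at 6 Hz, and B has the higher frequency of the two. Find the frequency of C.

B is above A, so f_B = 392 + 8 = 400 Hz.
C is below B, so f_C = 400 − 6 = 394 Hz.

394 Hz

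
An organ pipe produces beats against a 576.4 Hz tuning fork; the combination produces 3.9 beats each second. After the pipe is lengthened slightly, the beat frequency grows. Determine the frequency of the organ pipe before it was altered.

572.5 Hz

|f − 576.4| = 3.9, so the organ pipe was at either 572.5 Hz or 580.3 Hz.
A longer pipe has a lower fundamental; the adjustment lowers the organ pipe's frequency.
The beat rate rose, so the adjustment moved the organ pipe further from 576.4 Hz — it was already below the reference.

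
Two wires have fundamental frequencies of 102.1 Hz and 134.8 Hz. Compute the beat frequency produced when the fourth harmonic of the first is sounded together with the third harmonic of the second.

4.0 Hz

Fourth harmonic of the first: 4·102.1 = 408.4 Hz.
Third harmonic of the second: 3·134.8 = 404.4 Hz.
f_beat = |408.4 − 404.4| = 4.0 Hz.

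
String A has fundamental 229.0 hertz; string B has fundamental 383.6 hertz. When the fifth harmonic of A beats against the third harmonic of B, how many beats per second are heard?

5.8 Hz

Fifth harmonic of the first: 5·229.0 = 1145.0 Hz.
Third harmonic of the second: 3·383.6 = 1150.8 Hz.
f_beat = |1145.0 − 1150.8| = 5.8 Hz.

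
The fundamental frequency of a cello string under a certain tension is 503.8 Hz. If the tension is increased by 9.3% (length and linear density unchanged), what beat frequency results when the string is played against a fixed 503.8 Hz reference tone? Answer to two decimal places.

22.91 Hz

For a string, f ∝ √T, so the new frequency is 503.8·√1.093 = 526.7060 Hz.
f_beat = |526.7060 − 503.8| = 22.91 Hz.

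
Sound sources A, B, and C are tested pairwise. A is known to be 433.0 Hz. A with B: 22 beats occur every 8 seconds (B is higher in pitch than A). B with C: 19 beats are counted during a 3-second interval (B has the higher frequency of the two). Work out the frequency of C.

429.4167 Hz

A–B: Beat frequency = 22/8 = 2.75 Hz.
B is above A, so f_B = 433.0 + 2.75 = 435.75 Hz.
B–C: Beat frequency = 19/3 = 6.3333 Hz.
C is below B, so f_C = 435.75 − 6.3333 = 429.4167 Hz.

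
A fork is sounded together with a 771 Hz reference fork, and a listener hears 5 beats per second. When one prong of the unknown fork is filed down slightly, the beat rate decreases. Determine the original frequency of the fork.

766 Hz

|f − 771| = 5, so the fork was at either 766 Hz or 776 Hz.
Filing a prong removes mass and raises the fork's frequency; the adjustment raises the fork's frequency.
The beat rate fell, so the adjustment moved the fork toward 771 Hz — it must have started below the reference.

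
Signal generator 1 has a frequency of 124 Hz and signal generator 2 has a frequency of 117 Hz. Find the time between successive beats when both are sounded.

0.143 s

f_beat = |124 − 117| = 7 Hz.
Beat period T = 1 / f_beat = 1 / 7 s.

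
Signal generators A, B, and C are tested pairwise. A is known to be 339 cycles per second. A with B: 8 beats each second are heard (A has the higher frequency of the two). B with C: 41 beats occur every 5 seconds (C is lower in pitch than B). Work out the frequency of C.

322.8 Hz

B is below A, so f_B = 339 − 8 = 331 Hz.
B–C: Beat frequency = 41/5 = 8.2 Hz.
C is below B, so f_C = 331 − 8.2 = 322.8 Hz.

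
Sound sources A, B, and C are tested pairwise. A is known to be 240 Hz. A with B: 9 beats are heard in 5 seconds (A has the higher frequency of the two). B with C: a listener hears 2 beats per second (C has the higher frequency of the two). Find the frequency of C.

240.2 Hz

A–B: Beat frequency = 9/5 = 1.8 Hz.
B is below A, so f_B = 240 − 1.8 = 238.2 Hz.
C is above B, so f_C = 238.2 + 2 = 240.2 Hz.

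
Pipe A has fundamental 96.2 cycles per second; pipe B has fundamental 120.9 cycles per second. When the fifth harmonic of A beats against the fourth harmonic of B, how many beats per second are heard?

2.6 Hz

Fifth harmonic of the first: 5·96.2 = 481.0 Hz.
Fourth harmonic of the second: 4·120.9 = 483.6 Hz.
f_beat = |481.0 − 483.6| = 2.6 Hz.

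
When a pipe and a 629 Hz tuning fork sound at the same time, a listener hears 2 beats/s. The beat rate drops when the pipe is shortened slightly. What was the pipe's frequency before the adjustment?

|f − 629| = 2, so the pipe was at either 627 Hz or 631 Hz.
A shorter pipe has a higher fundamental; the adjustment raises the pipe's frequency.
The beat rate fell, so the adjustment moved the pipe toward 629 Hz — it must have started below the reference.

627 Hz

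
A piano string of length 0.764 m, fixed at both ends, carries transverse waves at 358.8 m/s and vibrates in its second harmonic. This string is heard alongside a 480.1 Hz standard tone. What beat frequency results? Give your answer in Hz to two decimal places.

10.47 Hz

For a string fixed at both ends, f_n = n·v/(2L) = 2·358.8/(2·0.764) = 469.6335 Hz.
f_beat = |469.6335 − 480.1| = 10.47 Hz.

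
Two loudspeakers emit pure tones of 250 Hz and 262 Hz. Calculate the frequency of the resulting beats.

The beat frequency equals the magnitude of the frequency difference.
|250 − 262| = 12 Hz.

12 Hz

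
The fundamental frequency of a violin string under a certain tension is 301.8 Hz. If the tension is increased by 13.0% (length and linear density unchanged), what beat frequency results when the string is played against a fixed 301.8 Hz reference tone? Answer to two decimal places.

For a string, f ∝ √T, so the new frequency is 301.8·√1.130 = 320.8178 Hz.
f_beat = |320.8178 − 301.8| = 19.02 Hz.

19.02 Hz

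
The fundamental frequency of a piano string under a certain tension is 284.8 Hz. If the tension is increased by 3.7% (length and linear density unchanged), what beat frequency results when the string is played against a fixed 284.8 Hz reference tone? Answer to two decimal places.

For a string, f ∝ √T, so the new frequency is 284.8·√1.037 = 290.0209 Hz.
f_beat = |290.0209 − 284.8| = 5.22 Hz.

5.22 Hz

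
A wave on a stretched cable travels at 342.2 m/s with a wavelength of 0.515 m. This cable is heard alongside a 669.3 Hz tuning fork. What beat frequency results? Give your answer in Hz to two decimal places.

Source frequency f = v/λ = 342.2/0.515 = 664.4660 Hz.
f_beat = |664.4660 − 669.3| = 4.83 Hz.

4.83 Hz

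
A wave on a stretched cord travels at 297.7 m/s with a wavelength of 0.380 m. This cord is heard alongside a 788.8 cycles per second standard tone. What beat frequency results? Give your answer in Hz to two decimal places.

Source frequency f = v/λ = 297.7/0.380 = 783.4211 Hz.
f_beat = |783.4211 − 788.8| = 5.38 Hz.

5.38 Hz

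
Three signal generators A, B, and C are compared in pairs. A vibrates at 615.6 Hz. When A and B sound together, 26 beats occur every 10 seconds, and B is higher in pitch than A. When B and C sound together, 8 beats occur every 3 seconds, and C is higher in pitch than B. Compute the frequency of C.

620.8667 Hz

A–B: Beat frequency = 26/10 = 2.6 Hz.
B is above A, so f_B = 615.6 + 2.6 = 618.2 Hz.
B–C: Beat frequency = 8/3 = 2.6667 Hz.
C is above B, so f_C = 618.2 + 2.6667 = 620.8667 Hz.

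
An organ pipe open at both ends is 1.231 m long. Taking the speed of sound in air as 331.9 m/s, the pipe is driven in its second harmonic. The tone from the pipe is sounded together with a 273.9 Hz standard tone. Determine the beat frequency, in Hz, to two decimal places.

4.28 Hz

Open pipe: f_n = n·v/(2L) = 2·331.9/(2·1.231) = 269.6182 Hz.
f_beat = |269.6182 − 273.9| = 4.28 Hz.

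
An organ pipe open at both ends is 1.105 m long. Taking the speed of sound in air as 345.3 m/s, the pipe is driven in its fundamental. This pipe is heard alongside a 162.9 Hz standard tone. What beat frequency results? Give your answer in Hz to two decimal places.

Open pipe: f_n = n·v/(2L) = 1·345.3/(2·1.105) = 156.2443 Hz.
f_beat = |156.2443 − 162.9| = 6.66 Hz.

6.66 Hz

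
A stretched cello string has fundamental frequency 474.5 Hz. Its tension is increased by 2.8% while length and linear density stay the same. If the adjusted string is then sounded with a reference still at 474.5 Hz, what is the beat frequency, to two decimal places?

For a string, f ∝ √T, so the new frequency is 474.5·√1.028 = 481.0971 Hz.
f_beat = |481.0971 − 474.5| = 6.60 Hz.

6.60 Hz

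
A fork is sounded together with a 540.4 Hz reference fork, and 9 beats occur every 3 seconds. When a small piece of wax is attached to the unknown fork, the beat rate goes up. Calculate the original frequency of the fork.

Beat frequency = 9/3 = 3 Hz.
|f − 540.4| = 3, so the fork was at either 537.4 Hz or 543.4 Hz.
Loading a fork with wax lowers its frequency; the adjustment lowers the fork's frequency.
The beat rate rose, so the adjustment moved the fork further from 540.4 Hz — it was already below the reference.

537.4 Hz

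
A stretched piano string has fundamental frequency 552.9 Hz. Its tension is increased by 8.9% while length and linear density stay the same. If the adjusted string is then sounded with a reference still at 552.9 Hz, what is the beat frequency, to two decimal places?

For a string, f ∝ √T, so the new frequency is 552.9·√1.089 = 576.9797 Hz.
f_beat = |576.9797 − 552.9| = 24.08 Hz.

24.08 Hz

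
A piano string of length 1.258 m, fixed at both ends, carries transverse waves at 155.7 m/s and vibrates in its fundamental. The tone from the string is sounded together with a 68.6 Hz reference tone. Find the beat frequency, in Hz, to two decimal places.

6.72 Hz

For a string fixed at both ends, f_n = n·v/(2L) = 1·155.7/(2·1.258) = 61.8839 Hz.
f_beat = |61.8839 − 68.6| = 6.72 Hz.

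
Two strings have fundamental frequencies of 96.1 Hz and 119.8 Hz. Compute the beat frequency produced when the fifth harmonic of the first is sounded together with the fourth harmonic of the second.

1.3 Hz

Fifth harmonic of the first: 5·96.1 = 480.5 Hz.
Fourth harmonic of the second: 4·119.8 = 479.2 Hz.
f_beat = |480.5 − 479.2| = 1.3 Hz.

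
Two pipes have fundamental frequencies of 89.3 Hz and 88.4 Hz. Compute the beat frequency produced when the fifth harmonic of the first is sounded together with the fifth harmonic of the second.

4.5 Hz

Fifth harmonic of the first: 5·89.3 = 446.5 Hz.
Fifth harmonic of the second: 5·88.4 = 442.0 Hz.
f_beat = |446.5 − 442.0| = 4.5 Hz.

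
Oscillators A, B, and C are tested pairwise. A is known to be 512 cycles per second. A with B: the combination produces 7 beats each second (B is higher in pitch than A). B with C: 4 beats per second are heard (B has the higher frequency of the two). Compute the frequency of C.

515 Hz

B is above A, so f_B = 512 + 7 = 519 Hz.
C is below B, so f_C = 519 − 4 = 515 Hz.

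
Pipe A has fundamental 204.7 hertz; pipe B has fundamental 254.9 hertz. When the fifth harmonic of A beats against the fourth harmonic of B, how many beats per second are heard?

3.9 Hz

Fifth harmonic of the first: 5·204.7 = 1023.5 Hz.
Fourth harmonic of the second: 4·254.9 = 1019.6 Hz.
f_beat = |1023.5 − 1019.6| = 3.9 Hz.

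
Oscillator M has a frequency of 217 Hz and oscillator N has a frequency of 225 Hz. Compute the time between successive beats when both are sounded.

f_beat = |217 − 225| = 8 Hz.
Beat period T = 1 / f_beat = 1 / 8 s.

0.125 s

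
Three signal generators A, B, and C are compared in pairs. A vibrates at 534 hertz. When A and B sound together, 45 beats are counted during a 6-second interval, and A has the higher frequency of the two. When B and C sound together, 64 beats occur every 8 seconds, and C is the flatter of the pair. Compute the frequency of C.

A–B: Beat frequency = 45/6 = 7.5 Hz.
B is below A, so f_B = 534 − 7.5 = 526.5 Hz.
B–C: Beat frequency = 64/8 = 8 Hz.
C is below B, so f_C = 526.5 − 8 = 518.5 Hz.

518.5 Hz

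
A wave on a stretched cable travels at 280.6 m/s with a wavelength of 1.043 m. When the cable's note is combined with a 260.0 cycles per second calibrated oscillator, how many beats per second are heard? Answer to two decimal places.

Source frequency f = v/λ = 280.6/1.043 = 269.0316 Hz.
f_beat = |269.0316 − 260.0| = 9.03 Hz.

9.03 Hz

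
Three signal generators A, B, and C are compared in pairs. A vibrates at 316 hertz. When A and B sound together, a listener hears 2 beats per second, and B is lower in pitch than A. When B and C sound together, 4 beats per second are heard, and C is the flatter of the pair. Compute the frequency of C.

310 Hz

B is below A, so f_B = 316 − 2 = 314 Hz.
C is below B, so f_C = 314 − 4 = 310 Hz.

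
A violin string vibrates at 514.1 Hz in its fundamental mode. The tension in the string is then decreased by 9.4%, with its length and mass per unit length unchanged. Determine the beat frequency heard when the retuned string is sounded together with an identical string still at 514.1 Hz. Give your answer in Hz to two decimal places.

For a string, f ∝ √T, so the new frequency is 514.1·√0.906 = 489.3411 Hz.
f_beat = |489.3411 − 514.1| = 24.76 Hz.

24.76 Hz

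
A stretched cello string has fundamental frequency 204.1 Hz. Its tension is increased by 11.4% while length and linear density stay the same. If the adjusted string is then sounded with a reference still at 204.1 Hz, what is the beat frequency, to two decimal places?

For a string, f ∝ √T, so the new frequency is 204.1·√1.114 = 215.4198 Hz.
f_beat = |215.4198 − 204.1| = 11.32 Hz.

11.32 Hz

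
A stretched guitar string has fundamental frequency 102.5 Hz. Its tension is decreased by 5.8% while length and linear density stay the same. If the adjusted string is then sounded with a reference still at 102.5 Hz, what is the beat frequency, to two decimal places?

3.02 Hz

For a string, f ∝ √T, so the new frequency is 102.5·√0.942 = 99.4831 Hz.
f_beat = |99.4831 − 102.5| = 3.02 Hz.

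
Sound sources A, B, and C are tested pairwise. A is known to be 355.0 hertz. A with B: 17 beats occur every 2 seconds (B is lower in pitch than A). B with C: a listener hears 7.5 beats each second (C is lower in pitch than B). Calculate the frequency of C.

A–B: Beat frequency = 17/2 = 8.5 Hz.
B is below A, so f_B = 355.0 − 8.5 = 346.5 Hz.
C is below B, so f_C = 346.5 − 7.5 = 339 Hz.

339 Hz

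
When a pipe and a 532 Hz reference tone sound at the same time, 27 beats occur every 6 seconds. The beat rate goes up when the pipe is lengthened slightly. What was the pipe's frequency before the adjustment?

527.5 Hz

Beat frequency = 27/6 = 4.5 Hz.
|f − 532| = 4.5, so the pipe was at either 527.5 Hz or 536.5 Hz.
A longer pipe has a lower fundamental; the adjustment lowers the pipe's frequency.
The beat rate rose, so the adjustment moved the pipe further from 532 Hz — it was already below the reference.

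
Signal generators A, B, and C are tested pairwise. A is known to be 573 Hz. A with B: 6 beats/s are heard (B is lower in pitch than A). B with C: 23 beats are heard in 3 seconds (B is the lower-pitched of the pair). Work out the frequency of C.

B is below A, so f_B = 573 − 6 = 567 Hz.
B–C: Beat frequency = 23/3 = 7.6667 Hz.
C is above B, so f_C = 567 + 7.6667 = 574.6667 Hz.

574.6667 Hz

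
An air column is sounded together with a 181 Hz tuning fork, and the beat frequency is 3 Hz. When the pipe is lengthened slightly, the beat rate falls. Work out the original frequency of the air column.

|f − 181| = 3, so the air column was at either 178 Hz or 184 Hz.
A longer pipe has a lower fundamental; the adjustment lowers the air column's frequency.
The beat rate fell, so the adjustment moved the air column toward 181 Hz — it must have started above the reference.

184 Hz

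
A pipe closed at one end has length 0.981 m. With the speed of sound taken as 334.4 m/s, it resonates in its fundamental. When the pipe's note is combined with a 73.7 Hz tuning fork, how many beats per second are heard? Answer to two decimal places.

11.52 Hz

Closed pipe (odd harmonics): f_n = n·v/(4L) = 1·334.4/(4·0.981) = 85.2192 Hz.
f_beat = |85.2192 − 73.7| = 11.52 Hz.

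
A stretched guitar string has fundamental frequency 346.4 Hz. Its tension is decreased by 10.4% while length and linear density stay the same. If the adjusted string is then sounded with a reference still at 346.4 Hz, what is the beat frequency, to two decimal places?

18.51 Hz

For a string, f ∝ √T, so the new frequency is 346.4·√0.896 = 327.8928 Hz.
f_beat = |327.8928 − 346.4| = 18.51 Hz.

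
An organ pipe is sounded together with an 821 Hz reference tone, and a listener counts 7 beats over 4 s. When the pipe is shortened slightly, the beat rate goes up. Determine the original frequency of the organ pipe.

Beat frequency = 7/4 = 1.75 Hz.
|f − 821| = 1.75, so the organ pipe was at either 819.25 Hz or 822.75 Hz.
A shorter pipe has a higher fundamental; the adjustment raises the organ pipe's frequency.
The beat rate rose, so the adjustment moved the organ pipe further from 821 Hz — it was already above the reference.

822.75 Hz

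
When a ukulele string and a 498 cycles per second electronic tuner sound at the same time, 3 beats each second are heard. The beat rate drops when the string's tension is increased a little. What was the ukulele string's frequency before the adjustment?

495 Hz

|f − 498| = 3, so the ukulele string was at either 495 Hz or 501 Hz.
Higher tension means higher frequency; the adjustment raises the ukulele string's frequency.
The beat rate fell, so the adjustment moved the ukulele string toward 498 Hz — it must have started below the reference.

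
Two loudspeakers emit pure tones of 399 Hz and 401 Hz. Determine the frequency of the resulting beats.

The beat frequency equals the magnitude of the frequency difference.
|399 − 401| = 2 Hz.

2 Hz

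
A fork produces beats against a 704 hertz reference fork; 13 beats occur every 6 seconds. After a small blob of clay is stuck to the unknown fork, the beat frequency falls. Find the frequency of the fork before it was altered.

706.1667 Hz

Beat frequency = 13/6 = 2.1667 Hz.
|f − 704| = 2.1667, so the fork was at either 701.8333 Hz or 706.1667 Hz.
Adding mass to a fork lowers its frequency; the adjustment lowers the fork's frequency.
The beat rate fell, so the adjustment moved the fork toward 704 Hz — it must have started above the reference.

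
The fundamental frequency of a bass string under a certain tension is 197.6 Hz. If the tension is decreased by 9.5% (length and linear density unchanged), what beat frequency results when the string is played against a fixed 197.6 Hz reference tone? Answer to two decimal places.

9.62 Hz

For a string, f ∝ √T, so the new frequency is 197.6·√0.905 = 187.9798 Hz.
f_beat = |187.9798 − 197.6| = 9.62 Hz.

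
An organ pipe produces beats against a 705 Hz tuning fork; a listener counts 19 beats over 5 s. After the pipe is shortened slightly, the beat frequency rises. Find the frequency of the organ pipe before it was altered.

Beat frequency = 19/5 = 3.8 Hz.
|f − 705| = 3.8, so the organ pipe was at either 701.2 Hz or 708.8 Hz.
A shorter pipe has a higher fundamental; the adjustment raises the organ pipe's frequency.
The beat rate rose, so the adjustment moved the organ pipe further from 705 Hz — it was already above the reference.

708.8 Hz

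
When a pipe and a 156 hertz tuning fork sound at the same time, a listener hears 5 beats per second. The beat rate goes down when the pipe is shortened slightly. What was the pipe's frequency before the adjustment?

151 Hz

|f − 156| = 5, so the pipe was at either 151 Hz or 161 Hz.
A shorter pipe has a higher fundamental; the adjustment raises the pipe's frequency.
The beat rate fell, so the adjustment moved the pipe toward 156 Hz — it must have started below the reference.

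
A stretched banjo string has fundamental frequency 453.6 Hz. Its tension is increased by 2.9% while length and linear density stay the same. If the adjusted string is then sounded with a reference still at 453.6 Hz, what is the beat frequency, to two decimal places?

6.53 Hz

For a string, f ∝ √T, so the new frequency is 453.6·√1.029 = 460.1302 Hz.
f_beat = |460.1302 − 453.6| = 6.53 Hz.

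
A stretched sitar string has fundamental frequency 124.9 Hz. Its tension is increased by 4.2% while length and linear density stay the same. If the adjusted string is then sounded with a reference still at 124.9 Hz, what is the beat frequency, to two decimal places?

For a string, f ∝ √T, so the new frequency is 124.9·√1.042 = 127.4959 Hz.
f_beat = |127.4959 − 124.9| = 2.60 Hz.

2.60 Hz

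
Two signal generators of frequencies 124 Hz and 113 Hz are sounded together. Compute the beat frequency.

11 Hz

Beats arise from superposition of two nearby frequencies; the beat rate is |f₁ − f₂|.
|124 − 113| = 11 Hz.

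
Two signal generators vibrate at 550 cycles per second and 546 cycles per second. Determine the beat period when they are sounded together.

f_beat = |550 − 546| = 4 Hz.
Beat period T = 1 / f_beat = 1 / 4 s.

0.250 s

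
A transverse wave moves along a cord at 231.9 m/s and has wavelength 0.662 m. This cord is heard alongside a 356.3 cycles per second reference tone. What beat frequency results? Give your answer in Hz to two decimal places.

6.00 Hz

Source frequency f = v/λ = 231.9/0.662 = 350.3021 Hz.
f_beat = |350.3021 − 356.3| = 6.00 Hz.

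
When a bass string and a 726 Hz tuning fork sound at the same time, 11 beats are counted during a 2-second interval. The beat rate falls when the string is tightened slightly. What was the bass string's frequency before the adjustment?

Beat frequency = 11/2 = 5.5 Hz.
|f − 726| = 5.5, so the bass string was at either 720.5 Hz or 731.5 Hz.
Increasing tension raises a string's frequency; the adjustment raises the bass string's frequency.
The beat rate fell, so the adjustment moved the bass string toward 726 Hz — it must have started below the reference.

720.5 Hz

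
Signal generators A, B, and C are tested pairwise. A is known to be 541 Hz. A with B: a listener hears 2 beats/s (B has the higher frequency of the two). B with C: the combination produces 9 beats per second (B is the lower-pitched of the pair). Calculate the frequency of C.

552 Hz

B is above A, so f_B = 541 + 2 = 543 Hz.
C is above B, so f_C = 543 + 9 = 552 Hz.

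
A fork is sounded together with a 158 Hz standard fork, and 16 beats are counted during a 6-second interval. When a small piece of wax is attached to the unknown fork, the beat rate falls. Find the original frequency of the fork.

Beat frequency = 16/6 = 2.6667 Hz.
|f − 158| = 2.6667, so the fork was at either 155.3333 Hz or 160.6667 Hz.
Loading a fork with wax lowers its frequency; the adjustment lowers the fork's frequency.
The beat rate fell, so the adjustment moved the fork toward 158 Hz — it must have started above the reference.

160.6667 Hz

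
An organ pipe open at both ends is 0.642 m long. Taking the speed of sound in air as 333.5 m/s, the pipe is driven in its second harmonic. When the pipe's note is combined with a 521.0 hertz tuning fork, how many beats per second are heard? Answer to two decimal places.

Open pipe: f_n = n·v/(2L) = 2·333.5/(2·0.642) = 519.4704 Hz.
f_beat = |519.4704 − 521.0| = 1.53 Hz.

1.53 Hz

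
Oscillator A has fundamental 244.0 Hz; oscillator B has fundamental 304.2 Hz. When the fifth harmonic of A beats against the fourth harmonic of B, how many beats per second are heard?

3.2 Hz

Fifth harmonic of the first: 5·244.0 = 1220.0 Hz.
Fourth harmonic of the second: 4·304.2 = 1216.8 Hz.
f_beat = |1220.0 − 1216.8| = 3.2 Hz.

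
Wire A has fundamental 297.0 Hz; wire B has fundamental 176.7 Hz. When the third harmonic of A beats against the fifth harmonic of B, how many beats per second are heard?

7.5 Hz

Third harmonic of the first: 3·297.0 = 891.0 Hz.
Fifth harmonic of the second: 5·176.7 = 883.5 Hz.
f_beat = |891.0 − 883.5| = 7.5 Hz.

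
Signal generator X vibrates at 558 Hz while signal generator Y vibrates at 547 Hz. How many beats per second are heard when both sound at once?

11 Hz

The beat frequency equals the magnitude of the frequency difference.
|558 − 547| = 11 Hz.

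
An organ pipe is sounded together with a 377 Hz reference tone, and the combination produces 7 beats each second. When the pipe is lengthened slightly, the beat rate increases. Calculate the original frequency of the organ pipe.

370 Hz

|f − 377| = 7, so the organ pipe was at either 370 Hz or 384 Hz.
A longer pipe has a lower fundamental; the adjustment lowers the organ pipe's frequency.
The beat rate rose, so the adjustment moved the organ pipe further from 377 Hz — it was already below the reference.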